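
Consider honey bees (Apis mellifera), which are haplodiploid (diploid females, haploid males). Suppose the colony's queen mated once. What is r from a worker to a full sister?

0.75

Haplodiploid full sisters inherit their father's entire haploid genome identically (contributing 1/2) and on average half of their mother's contribution (1/2 · 1/2 = 1/4); r = 1/2 + 1/4 = 3/4.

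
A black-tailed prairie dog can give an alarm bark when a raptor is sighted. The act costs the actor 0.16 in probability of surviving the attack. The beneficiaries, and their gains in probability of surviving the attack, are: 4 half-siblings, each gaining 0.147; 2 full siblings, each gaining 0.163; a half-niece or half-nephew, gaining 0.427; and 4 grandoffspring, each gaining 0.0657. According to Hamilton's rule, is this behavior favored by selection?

Hamilton's rule: the trait is favored when the sum of r·B over every recipient exceeds the actor's cost C.
r to a half-sibling = 1/4 (half-sibs share one parent — one path of length 2: r = (1/2)^2 = 1/4).
r to a full sibling = 1/2 (full sibs share both parents — two paths of length 2: r = 2·(1/2)^2 = 1/2).
r to a half-niece or half-nephew = 0.125 (half-aunt/uncle↔niece/nephew: one path of length 3: r = (1/2)^3 = 1/8).
r to a grandoffspring = 0.25 (two parent–offspring links: r = (1/2)^2 = 1/4).
Summing one r·B term per recipient: 4·0.25·0.147 + 2·0.5·0.163 + 1·0.125·0.427 + 4·0.25·0.0657 = 0.429075.
0.429075 > 0.16: the indirect benefit exceeds the cost.

Yes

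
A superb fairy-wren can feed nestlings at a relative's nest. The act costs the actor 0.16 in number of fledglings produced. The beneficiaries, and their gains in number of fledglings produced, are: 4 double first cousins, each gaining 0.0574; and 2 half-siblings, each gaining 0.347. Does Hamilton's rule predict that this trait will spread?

Hamilton's rule: the trait is favored when the sum of r·B over every recipient exceeds the actor's cost C.
r to a double first cousin = 0.25 (double first cousins share both grandparent pairs — four paths of length 4: r = 4·(1/2)^4 = 1/4).
r to a half-sibling = 1/4 (half-sibs share one parent — one path of length 2: r = (1/2)^2 = 1/4).
Summing one r·B term per recipient: 4·0.25·0.0574 + 2·0.25·0.347 = 0.2309.
0.2309 > 0.16: the indirect benefit exceeds the cost.

Yes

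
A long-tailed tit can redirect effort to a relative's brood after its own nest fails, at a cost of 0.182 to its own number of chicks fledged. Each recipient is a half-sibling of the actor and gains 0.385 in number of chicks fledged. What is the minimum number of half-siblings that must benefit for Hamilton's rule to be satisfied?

2

r to a half-sibling = 0.25 (half-sibs share one parent — one path of length 2: r = (1/2)^2 = 1/4).
Hamilton's rule: n·r·B > C  ⇒  n > C/(r·B) = 0.182/(0.25·0.385) = 1.891.
The smallest integer exceeding 1.891 is 2.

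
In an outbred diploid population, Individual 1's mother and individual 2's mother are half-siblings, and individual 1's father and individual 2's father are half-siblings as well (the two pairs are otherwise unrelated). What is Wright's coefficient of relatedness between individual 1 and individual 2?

0.125

With two independent routes of shared ancestry, r is the sum of the two contributions.
Individual 1 and individual 2 are related in two ways: half first cousins through their mothers (r = 1/16) and half first cousins through their fathers (r = 1/16).
r = 1/16 + 1/16 = 0.125.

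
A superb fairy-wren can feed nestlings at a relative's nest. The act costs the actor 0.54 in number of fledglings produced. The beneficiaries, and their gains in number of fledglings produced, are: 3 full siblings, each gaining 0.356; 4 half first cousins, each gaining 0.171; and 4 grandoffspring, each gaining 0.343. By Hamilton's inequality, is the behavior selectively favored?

Yes

Hamilton's rule: the trait is favored when the sum of r·B over every recipient exceeds the actor's cost C.
r to a full sibling = 0.5 (full sibs share both parents — two paths of length 2: r = 2·(1/2)^2 = 1/2).
r to a half first cousin = 1/16 (half first cousins share one grandparent — one path of length 4: r = (1/2)^4 = 1/16).
r to a grandoffspring = 1/4 (two parent–offspring links: r = (1/2)^2 = 1/4).
Summing one r·B term per recipient: 3·0.5·0.356 + 4·0.0625·0.171 + 4·0.25·0.343 = 0.91975.
0.91975 > 0.54: the indirect benefit exceeds the cost.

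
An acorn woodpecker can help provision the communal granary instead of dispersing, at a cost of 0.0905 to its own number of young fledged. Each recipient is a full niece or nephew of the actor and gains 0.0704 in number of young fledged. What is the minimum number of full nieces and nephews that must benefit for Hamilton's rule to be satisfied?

r to a full niece or nephew = 0.25 (full aunt/uncle↔niece/nephew: two paths of length 3 through the shared grandparent pair: r = 2·(1/2)^3 = 1/4).
Hamilton's rule: n·r·B > C  ⇒  n > C/(r·B) = 0.0905/(0.25·0.0704) = 5.142.
The smallest integer exceeding 5.142 is 6.

6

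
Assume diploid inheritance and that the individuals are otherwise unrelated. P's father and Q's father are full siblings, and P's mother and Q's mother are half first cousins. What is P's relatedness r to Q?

Relatedness sums over independent paths through distinct common ancestors.
P and Q are related in two ways: first cousins through their fathers (r = 1/8) and half second cousins through their mothers (r = 1/64).
r = 1/8 + 1/64 = 9/64 = 0.140625.

0.140625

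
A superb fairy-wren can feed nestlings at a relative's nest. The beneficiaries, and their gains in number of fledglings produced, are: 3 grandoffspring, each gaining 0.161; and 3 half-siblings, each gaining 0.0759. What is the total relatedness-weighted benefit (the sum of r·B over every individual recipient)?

0.177675

r to a grandoffspring = 0.25 (two parent–offspring links: r = (1/2)^2 = 1/4).
r to a half-sibling = 1/4 (half-sibs share one parent — one path of length 2: r = (1/2)^2 = 1/4).
Summing one r·B term per recipient: 3·0.25·0.161 + 3·0.25·0.0759 = 0.177675.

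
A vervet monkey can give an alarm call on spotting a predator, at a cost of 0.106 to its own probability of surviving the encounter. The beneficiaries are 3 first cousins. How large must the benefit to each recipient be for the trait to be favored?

0.2827

r to a first cousin = 1/8 (first cousins share one grandparent pair — two paths of length 4: r = 2·(1/2)^4 = 1/8).
Hamilton's rule with n recipients of equal r: n·r·B > C, so B > C/(n·r) = 0.106/(3·0.125) = 0.2827.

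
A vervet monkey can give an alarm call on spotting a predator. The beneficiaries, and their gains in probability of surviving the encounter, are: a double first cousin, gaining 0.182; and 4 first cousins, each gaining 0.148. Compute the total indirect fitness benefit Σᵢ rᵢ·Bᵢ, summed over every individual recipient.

0.1195

r to a double first cousin = 1/4 (double first cousins share both grandparent pairs — four paths of length 4: r = 4·(1/2)^4 = 1/4).
r to a first cousin = 0.125 (first cousins share one grandparent pair — two paths of length 4: r = 2·(1/2)^4 = 1/8).
Summing one r·B term per recipient: 1·0.25·0.182 + 4·0.125·0.148 = 0.1195.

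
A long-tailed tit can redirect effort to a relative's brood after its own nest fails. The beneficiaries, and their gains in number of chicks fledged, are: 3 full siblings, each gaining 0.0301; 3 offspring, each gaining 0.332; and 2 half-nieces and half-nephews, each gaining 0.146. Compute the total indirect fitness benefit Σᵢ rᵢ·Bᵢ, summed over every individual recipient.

0.57965

r to a full sibling = 0.5 (full sibs share both parents — two paths of length 2: r = 2·(1/2)^2 = 1/2).
r to an offspring = 0.5 (one parent–offspring link: r = (1/2)^1 = 1/2).
r to a half-niece or half-nephew = 0.125 (half-aunt/uncle↔niece/nephew: one path of length 3: r = (1/2)^3 = 1/8).
Summing one r·B term per recipient: 3·0.5·0.0301 + 3·0.5·0.332 + 2·0.125·0.146 = 0.57965.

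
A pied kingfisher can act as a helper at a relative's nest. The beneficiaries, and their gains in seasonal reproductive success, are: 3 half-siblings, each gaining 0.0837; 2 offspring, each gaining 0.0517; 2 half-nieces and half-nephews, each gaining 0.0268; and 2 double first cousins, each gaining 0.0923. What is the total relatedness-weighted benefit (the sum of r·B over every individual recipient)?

r to a half-sibling = 1/4 (half-sibs share one parent — one path of length 2: r = (1/2)^2 = 1/4).
r to an offspring = 0.5 (one parent–offspring link: r = (1/2)^1 = 1/2).
r to a half-niece or half-nephew = 0.125 (half-aunt/uncle↔niece/nephew: one path of length 3: r = (1/2)^3 = 1/8).
r to a double first cousin = 0.25 (double first cousins share both grandparent pairs — four paths of length 4: r = 4·(1/2)^4 = 1/4).
Summing one r·B term per recipient: 3·0.25·0.0837 + 2·0.5·0.0517 + 2·0.125·0.0268 + 2·0.25·0.0923 = 0.167325.

0.167325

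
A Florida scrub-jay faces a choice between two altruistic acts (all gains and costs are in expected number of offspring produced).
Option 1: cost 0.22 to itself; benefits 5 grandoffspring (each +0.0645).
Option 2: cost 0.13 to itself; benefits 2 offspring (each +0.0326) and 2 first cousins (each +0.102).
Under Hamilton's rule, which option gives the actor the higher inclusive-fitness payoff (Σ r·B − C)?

Option 1: r to a grandoffspring = 0.25.
Option 1: Σ r·B − C = (5·0.25·0.0645) − 0.22 = -0.139375.
Option 2: r to an offspring = 0.5.
Option 2: r to a first cousin = 0.125.
Option 2: Σ r·B − C = (2·0.5·0.0326 + 2·0.125·0.102) − 0.13 = -0.0719.
Option 2 has the higher net inclusive-fitness payoff.

Option 2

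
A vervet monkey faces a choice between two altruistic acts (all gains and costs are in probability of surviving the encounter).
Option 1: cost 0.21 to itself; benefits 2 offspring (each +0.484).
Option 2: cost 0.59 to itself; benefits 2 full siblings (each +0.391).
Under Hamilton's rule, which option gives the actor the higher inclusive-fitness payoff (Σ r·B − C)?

Option 1: r to an offspring = 0.5.
Option 1: Σ r·B − C = (2·0.5·0.484) − 0.21 = 0.274.
Option 2: r to a full sibling = 0.5.
Option 2: Σ r·B − C = (2·0.5·0.391) − 0.59 = -0.199.
Option 1 has the higher net inclusive-fitness payoff.

Option 1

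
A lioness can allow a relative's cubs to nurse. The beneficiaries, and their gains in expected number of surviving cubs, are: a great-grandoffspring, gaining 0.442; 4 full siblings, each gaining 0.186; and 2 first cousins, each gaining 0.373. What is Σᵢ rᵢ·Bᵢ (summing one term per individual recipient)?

r to a great-grandoffspring = 1/8 (three parent–offspring links: r = (1/2)^3 = 1/8).
r to a full sibling = 1/2 (full sibs share both parents — two paths of length 2: r = 2·(1/2)^2 = 1/2).
r to a first cousin = 0.125 (first cousins share one grandparent pair — two paths of length 4: r = 2·(1/2)^4 = 1/8).
Summing one r·B term per recipient: 1·0.125·0.442 + 4·0.5·0.186 + 2·0.125·0.373 = 0.5205.

0.5205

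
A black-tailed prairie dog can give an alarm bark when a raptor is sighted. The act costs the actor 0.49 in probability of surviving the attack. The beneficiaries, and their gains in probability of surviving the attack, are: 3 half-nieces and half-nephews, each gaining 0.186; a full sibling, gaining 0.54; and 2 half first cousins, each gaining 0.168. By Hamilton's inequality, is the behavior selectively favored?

No

Hamilton's rule: the trait is favored when the sum of r·B over every recipient exceeds the actor's cost C.
r to a half-niece or half-nephew = 1/8 (half-aunt/uncle↔niece/nephew: one path of length 3: r = (1/2)^3 = 1/8).
r to a full sibling = 1/2 (full sibs share both parents — two paths of length 2: r = 2·(1/2)^2 = 1/2).
r to a half first cousin = 0.0625 (half first cousins share one grandparent — one path of length 4: r = (1/2)^4 = 1/16).
Summing one r·B term per recipient: 3·0.125·0.186 + 1·0.5·0.54 + 2·0.0625·0.168 = 0.36075.
0.36075 < 0.49: the indirect benefit is less than the cost.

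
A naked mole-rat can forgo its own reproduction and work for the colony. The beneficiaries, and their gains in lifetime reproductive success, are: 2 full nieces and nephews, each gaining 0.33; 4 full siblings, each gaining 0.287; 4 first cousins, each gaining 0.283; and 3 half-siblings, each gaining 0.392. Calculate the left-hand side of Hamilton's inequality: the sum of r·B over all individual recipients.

1.1745

r to a full niece or nephew = 0.25 (full aunt/uncle↔niece/nephew: two paths of length 3 through the shared grandparent pair: r = 2·(1/2)^3 = 1/4).
r to a full sibling = 0.5 (full sibs share both parents — two paths of length 2: r = 2·(1/2)^2 = 1/2).
r to a first cousin = 0.125 (first cousins share one grandparent pair — two paths of length 4: r = 2·(1/2)^4 = 1/8).
r to a half-sibling = 1/4 (half-sibs share one parent — one path of length 2: r = (1/2)^2 = 1/4).
Summing one r·B term per recipient: 2·0.25·0.33 + 4·0.5·0.287 + 4·0.125·0.283 + 3·0.25·0.392 = 1.1745.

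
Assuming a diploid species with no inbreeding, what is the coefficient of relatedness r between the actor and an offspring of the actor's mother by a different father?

Each parent–offspring link contributes a factor of 1/2, and independent paths through distinct common ancestors add.
Half-sibs share one parent — one path of length 2: r = (1/2)^2 = 1/4.

0.25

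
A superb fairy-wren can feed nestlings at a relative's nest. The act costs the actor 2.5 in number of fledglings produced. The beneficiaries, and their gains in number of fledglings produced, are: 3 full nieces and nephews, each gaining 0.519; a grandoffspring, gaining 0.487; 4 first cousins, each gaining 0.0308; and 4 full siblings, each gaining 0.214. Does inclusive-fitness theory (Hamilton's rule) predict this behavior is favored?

Hamilton's rule: the trait is favored when the sum of r·B over every recipient exceeds the actor's cost C.
r to a full niece or nephew = 0.25 (full aunt/uncle↔niece/nephew: two paths of length 3 through the shared grandparent pair: r = 2·(1/2)^3 = 1/4).
r to a grandoffspring = 0.25 (two parent–offspring links: r = (1/2)^2 = 1/4).
r to a first cousin = 1/8 (first cousins share one grandparent pair — two paths of length 4: r = 2·(1/2)^4 = 1/8).
r to a full sibling = 1/2 (full sibs share both parents — two paths of length 2: r = 2·(1/2)^2 = 1/2).
Summing one r·B term per recipient: 3·0.25·0.519 + 1·0.25·0.487 + 4·0.125·0.0308 + 4·0.5·0.214 = 0.9544.
0.9544 < 2.5: the indirect benefit is less than the cost.

No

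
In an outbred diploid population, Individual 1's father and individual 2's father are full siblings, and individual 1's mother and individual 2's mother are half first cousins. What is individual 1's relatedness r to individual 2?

0.140625

Independent pedigree routes through distinct common ancestors add.
Individual 1 and individual 2 are related in two ways: first cousins through their fathers (r = 1/8) and half second cousins through their mothers (r = 1/64).
r = 1/8 + 1/64 = 9/64 = 0.140625.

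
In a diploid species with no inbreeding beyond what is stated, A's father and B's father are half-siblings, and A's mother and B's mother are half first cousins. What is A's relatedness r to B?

0.078125

With two independent routes of shared ancestry, r is the sum of the two contributions.
A and B are related in two ways: half first cousins through their fathers (r = 1/16) and half second cousins through their mothers (r = 1/64).
r = 1/16 + 1/64 = 5/64 = 0.078125.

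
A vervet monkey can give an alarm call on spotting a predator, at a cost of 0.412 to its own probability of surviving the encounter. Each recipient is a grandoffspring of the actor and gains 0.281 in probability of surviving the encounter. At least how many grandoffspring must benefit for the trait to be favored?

r to a grandoffspring = 0.25 (two parent–offspring links: r = (1/2)^2 = 1/4).
Hamilton's rule: n·r·B > C  ⇒  n > C/(r·B) = 0.412/(0.25·0.281) = 5.865.
The smallest integer exceeding 5.865 is 6.

6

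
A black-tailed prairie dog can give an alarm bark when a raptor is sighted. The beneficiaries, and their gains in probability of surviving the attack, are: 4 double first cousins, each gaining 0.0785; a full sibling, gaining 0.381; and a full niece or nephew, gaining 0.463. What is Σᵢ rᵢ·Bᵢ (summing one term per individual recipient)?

r to a double first cousin = 0.25 (double first cousins share both grandparent pairs — four paths of length 4: r = 4·(1/2)^4 = 1/4).
r to a full sibling = 1/2 (full sibs share both parents — two paths of length 2: r = 2·(1/2)^2 = 1/2).
r to a full niece or nephew = 1/4 (full aunt/uncle↔niece/nephew: two paths of length 3 through the shared grandparent pair: r = 2·(1/2)^3 = 1/4).
Summing one r·B term per recipient: 4·0.25·0.0785 + 1·0.5·0.381 + 1·0.25·0.463 = 0.38475.

0.38475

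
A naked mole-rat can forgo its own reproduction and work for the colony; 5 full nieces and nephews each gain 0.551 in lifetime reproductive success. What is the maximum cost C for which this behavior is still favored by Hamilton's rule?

r to a full niece or nephew = 0.25 (full aunt/uncle↔niece/nephew: two paths of length 3 through the shared grandparent pair: r = 2·(1/2)^3 = 1/4).
Hamilton's rule: n·r·B > C, so the trait is favored while C < n·r·B = 5·0.25·0.551 = 0.68875.

0.68875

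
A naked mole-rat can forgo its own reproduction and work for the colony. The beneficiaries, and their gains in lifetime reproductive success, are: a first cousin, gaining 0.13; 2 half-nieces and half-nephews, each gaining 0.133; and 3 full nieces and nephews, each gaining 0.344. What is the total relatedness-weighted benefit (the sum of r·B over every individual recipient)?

r to a first cousin = 1/8 (first cousins share one grandparent pair — two paths of length 4: r = 2·(1/2)^4 = 1/8).
r to a half-niece or half-nephew = 1/8 (half-aunt/uncle↔niece/nephew: one path of length 3: r = (1/2)^3 = 1/8).
r to a full niece or nephew = 1/4 (full aunt/uncle↔niece/nephew: two paths of length 3 through the shared grandparent pair: r = 2·(1/2)^3 = 1/4).
Summing one r·B term per recipient: 1·0.125·0.13 + 2·0.125·0.133 + 3·0.25·0.344 = 0.3075.

0.3075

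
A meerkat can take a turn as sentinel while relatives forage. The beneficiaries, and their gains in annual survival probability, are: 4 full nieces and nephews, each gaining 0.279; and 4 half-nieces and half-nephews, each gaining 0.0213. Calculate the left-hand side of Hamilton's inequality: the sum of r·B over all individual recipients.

r to a full niece or nephew = 0.25 (full aunt/uncle↔niece/nephew: two paths of length 3 through the shared grandparent pair: r = 2·(1/2)^3 = 1/4).
r to a half-niece or half-nephew = 1/8 (half-aunt/uncle↔niece/nephew: one path of length 3: r = (1/2)^3 = 1/8).
Summing one r·B term per recipient: 4·0.25·0.279 + 4·0.125·0.0213 = 0.28965.

0.28965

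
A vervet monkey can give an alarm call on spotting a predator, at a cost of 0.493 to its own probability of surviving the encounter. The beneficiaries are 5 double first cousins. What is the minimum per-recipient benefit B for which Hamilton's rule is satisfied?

r to a double first cousin = 1/4 (double first cousins share both grandparent pairs — four paths of length 4: r = 4·(1/2)^4 = 1/4).
Hamilton's rule with n recipients of equal r: n·r·B > C, so B > C/(n·r) = 0.493/(5·0.25) = 0.3944.

0.3944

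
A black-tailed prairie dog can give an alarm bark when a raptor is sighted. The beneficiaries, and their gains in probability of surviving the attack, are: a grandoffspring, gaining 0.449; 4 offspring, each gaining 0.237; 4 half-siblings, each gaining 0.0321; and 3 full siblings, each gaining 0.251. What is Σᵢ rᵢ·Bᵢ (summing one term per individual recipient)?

r to a grandoffspring = 0.25 (two parent–offspring links: r = (1/2)^2 = 1/4).
r to an offspring = 0.5 (one parent–offspring link: r = (1/2)^1 = 1/2).
r to a half-sibling = 0.25 (half-sibs share one parent — one path of length 2: r = (1/2)^2 = 1/4).
r to a full sibling = 0.5 (full sibs share both parents — two paths of length 2: r = 2·(1/2)^2 = 1/2).
Summing one r·B term per recipient: 1·0.25·0.449 + 4·0.5·0.237 + 4·0.25·0.0321 + 3·0.5·0.251 = 0.99485.

0.99485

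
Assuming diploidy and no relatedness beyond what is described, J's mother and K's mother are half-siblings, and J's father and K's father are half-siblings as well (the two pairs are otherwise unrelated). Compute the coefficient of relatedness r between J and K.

0.125

Independent pedigree routes through distinct common ancestors add.
J and K are related in two ways: half first cousins through their mothers (r = 1/16) and half first cousins through their fathers (r = 1/16).
r = 1/16 + 1/16 = 1/8 = 0.125.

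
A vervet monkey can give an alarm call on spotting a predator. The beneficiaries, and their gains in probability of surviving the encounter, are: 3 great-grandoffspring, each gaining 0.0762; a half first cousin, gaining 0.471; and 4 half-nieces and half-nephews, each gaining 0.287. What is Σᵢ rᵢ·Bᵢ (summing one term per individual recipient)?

0.2015125

r to a great-grandoffspring = 0.125 (three parent–offspring links: r = (1/2)^3 = 1/8).
r to a half first cousin = 1/16 (half first cousins share one grandparent — one path of length 4: r = (1/2)^4 = 1/16).
r to a half-niece or half-nephew = 1/8 (half-aunt/uncle↔niece/nephew: one path of length 3: r = (1/2)^3 = 1/8).
Summing one r·B term per recipient: 3·0.125·0.0762 + 1·0.0625·0.471 + 4·0.125·0.287 = 0.2015125.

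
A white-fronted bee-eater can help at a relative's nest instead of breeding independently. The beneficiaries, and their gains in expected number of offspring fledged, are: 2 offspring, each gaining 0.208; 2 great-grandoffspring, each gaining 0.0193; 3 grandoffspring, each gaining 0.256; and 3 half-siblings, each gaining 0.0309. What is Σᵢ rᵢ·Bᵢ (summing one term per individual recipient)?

r to an offspring = 1/2 (one parent–offspring link: r = (1/2)^1 = 1/2).
r to a great-grandoffspring = 1/8 (three parent–offspring links: r = (1/2)^3 = 1/8).
r to a grandoffspring = 1/4 (two parent–offspring links: r = (1/2)^2 = 1/4).
r to a half-sibling = 1/4 (half-sibs share one parent — one path of length 2: r = (1/2)^2 = 1/4).
Summing one r·B term per recipient: 2·0.5·0.208 + 2·0.125·0.0193 + 3·0.25·0.256 + 3·0.25·0.0309 = 0.428.

0.428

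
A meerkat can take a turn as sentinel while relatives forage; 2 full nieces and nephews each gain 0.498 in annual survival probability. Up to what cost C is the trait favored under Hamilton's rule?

0.249

r to a full niece or nephew = 0.25 (full aunt/uncle↔niece/nephew: two paths of length 3 through the shared grandparent pair: r = 2·(1/2)^3 = 1/4).
Hamilton's rule: n·r·B > C, so the trait is favored while C < n·r·B = 2·0.25·0.498 = 0.249.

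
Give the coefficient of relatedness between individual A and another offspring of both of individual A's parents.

0.5

Each parent–offspring link contributes a factor of 1/2, and independent paths through distinct common ancestors add.
Full sibs share both parents — two paths of length 2: r = 2·(1/2)^2 = 1/2.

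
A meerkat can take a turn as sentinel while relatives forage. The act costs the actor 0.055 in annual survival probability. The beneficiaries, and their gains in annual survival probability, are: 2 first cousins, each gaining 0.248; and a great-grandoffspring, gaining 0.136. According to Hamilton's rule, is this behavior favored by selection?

Hamilton's rule: the trait is favored when the sum of r·B over every recipient exceeds the actor's cost C.
r to a first cousin = 1/8 (first cousins share one grandparent pair — two paths of length 4: r = 2·(1/2)^4 = 1/8).
r to a great-grandoffspring = 1/8 (three parent–offspring links: r = (1/2)^3 = 1/8).
Summing one r·B term per recipient: 2·0.125·0.248 + 1·0.125·0.136 = 0.079.
0.079 > 0.055: the indirect benefit exceeds the cost.

Yes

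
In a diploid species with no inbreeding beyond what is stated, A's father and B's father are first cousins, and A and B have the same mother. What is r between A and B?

With two independent routes of shared ancestry, r is the sum of the two contributions.
A and B are related in two ways: second cousins through their fathers (r = 1/32) and half-sibs through their shared mother (r = 1/4).
r = 1/32 + 1/4 = 9/32 = 0.28125.

0.28125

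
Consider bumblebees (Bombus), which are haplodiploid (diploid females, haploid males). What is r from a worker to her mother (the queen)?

One meiotic link between diploid queen and diploid daughter: r = 1/2.

0.5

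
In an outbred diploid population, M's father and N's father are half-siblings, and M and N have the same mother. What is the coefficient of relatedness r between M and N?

0.3125

Independent pedigree routes through distinct common ancestors add.
M and N are related in two ways: half first cousins through their fathers (r = 1/16) and half-sibs through their shared mother (r = 1/4).
r = 1/16 + 1/4 = 0.3125.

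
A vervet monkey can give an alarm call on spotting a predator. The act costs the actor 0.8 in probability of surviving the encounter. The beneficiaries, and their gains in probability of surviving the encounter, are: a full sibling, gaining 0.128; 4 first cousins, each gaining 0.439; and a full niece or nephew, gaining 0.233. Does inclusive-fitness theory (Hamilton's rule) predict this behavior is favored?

No

Hamilton's rule: the trait is favored when the sum of r·B over every recipient exceeds the actor's cost C.
r to a full sibling = 0.5 (full sibs share both parents — two paths of length 2: r = 2·(1/2)^2 = 1/2).
r to a first cousin = 1/8 (first cousins share one grandparent pair — two paths of length 4: r = 2·(1/2)^4 = 1/8).
r to a full niece or nephew = 1/4 (full aunt/uncle↔niece/nephew: two paths of length 3 through the shared grandparent pair: r = 2·(1/2)^3 = 1/4).
Summing one r·B term per recipient: 1·0.5·0.128 + 4·0.125·0.439 + 1·0.25·0.233 = 0.34175.
0.34175 < 0.8: the indirect benefit is less than the cost.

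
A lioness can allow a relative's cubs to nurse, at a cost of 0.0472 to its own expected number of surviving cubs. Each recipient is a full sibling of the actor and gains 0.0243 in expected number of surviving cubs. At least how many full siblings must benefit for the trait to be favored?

4

r to a full sibling = 0.5 (full sibs share both parents — two paths of length 2: r = 2·(1/2)^2 = 1/2).
Hamilton's rule: n·r·B > C  ⇒  n > C/(r·B) = 0.0472/(0.5·0.0243) = 3.885.
The smallest integer exceeding 3.885 is 4.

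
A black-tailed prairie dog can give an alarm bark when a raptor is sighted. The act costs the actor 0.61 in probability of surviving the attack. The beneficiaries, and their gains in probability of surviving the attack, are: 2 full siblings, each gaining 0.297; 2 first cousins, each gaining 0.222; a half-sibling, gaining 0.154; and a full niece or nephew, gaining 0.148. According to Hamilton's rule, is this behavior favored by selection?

No

Hamilton's rule: the trait is favored when the sum of r·B over every recipient exceeds the actor's cost C.
r to a full sibling = 1/2 (full sibs share both parents — two paths of length 2: r = 2·(1/2)^2 = 1/2).
r to a first cousin = 1/8 (first cousins share one grandparent pair — two paths of length 4: r = 2·(1/2)^4 = 1/8).
r to a half-sibling = 1/4 (half-sibs share one parent — one path of length 2: r = (1/2)^2 = 1/4).
r to a full niece or nephew = 0.25 (full aunt/uncle↔niece/nephew: two paths of length 3 through the shared grandparent pair: r = 2·(1/2)^3 = 1/4).
Summing one r·B term per recipient: 2·0.5·0.297 + 2·0.125·0.222 + 1·0.25·0.154 + 1·0.25·0.148 = 0.428.
0.428 < 0.61: the indirect benefit is less than the cost.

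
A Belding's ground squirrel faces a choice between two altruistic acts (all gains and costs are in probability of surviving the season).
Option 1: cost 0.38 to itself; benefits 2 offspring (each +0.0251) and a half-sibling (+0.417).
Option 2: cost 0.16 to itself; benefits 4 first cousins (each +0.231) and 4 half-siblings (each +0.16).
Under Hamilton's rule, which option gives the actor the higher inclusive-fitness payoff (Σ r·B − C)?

Option 2

Option 1: r to an offspring = 0.5.
Option 1: r to a half-sibling = 0.25.
Option 1: Σ r·B − C = (2·0.5·0.0251 + 1·0.25·0.417) − 0.38 = -0.25065.
Option 2: r to a first cousin = 0.125.
Option 2: r to a half-sibling = 0.25.
Option 2: Σ r·B − C = (4·0.125·0.231 + 4·0.25·0.16) − 0.16 = 0.1155.
Option 2 has the higher net inclusive-fitness payoff.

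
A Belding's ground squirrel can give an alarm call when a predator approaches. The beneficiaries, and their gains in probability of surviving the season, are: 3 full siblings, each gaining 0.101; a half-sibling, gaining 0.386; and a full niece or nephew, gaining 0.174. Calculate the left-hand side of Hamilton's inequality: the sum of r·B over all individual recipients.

0.2915

r to a full sibling = 1/2 (full sibs share both parents — two paths of length 2: r = 2·(1/2)^2 = 1/2).
r to a half-sibling = 1/4 (half-sibs share one parent — one path of length 2: r = (1/2)^2 = 1/4).
r to a full niece or nephew = 0.25 (full aunt/uncle↔niece/nephew: two paths of length 3 through the shared grandparent pair: r = 2·(1/2)^3 = 1/4).
Summing one r·B term per recipient: 3·0.5·0.101 + 1·0.25·0.386 + 1·0.25·0.174 = 0.2915.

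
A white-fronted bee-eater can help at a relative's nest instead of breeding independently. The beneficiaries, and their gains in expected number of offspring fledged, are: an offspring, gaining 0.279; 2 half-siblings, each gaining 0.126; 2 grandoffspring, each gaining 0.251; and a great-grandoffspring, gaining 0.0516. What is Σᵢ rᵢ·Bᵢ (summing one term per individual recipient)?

r to an offspring = 1/2 (one parent–offspring link: r = (1/2)^1 = 1/2).
r to a half-sibling = 1/4 (half-sibs share one parent — one path of length 2: r = (1/2)^2 = 1/4).
r to a grandoffspring = 0.25 (two parent–offspring links: r = (1/2)^2 = 1/4).
r to a great-grandoffspring = 0.125 (three parent–offspring links: r = (1/2)^3 = 1/8).
Summing one r·B term per recipient: 1·0.5·0.279 + 2·0.25·0.126 + 2·0.25·0.251 + 1·0.125·0.0516 = 0.33445.

0.33445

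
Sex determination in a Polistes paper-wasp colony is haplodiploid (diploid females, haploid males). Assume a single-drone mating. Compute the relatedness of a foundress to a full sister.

0.75

Haplodiploid full sisters inherit their father's entire haploid genome identically (contributing 1/2) and on average half of their mother's contribution (1/2 · 1/2 = 1/4); r = 1/2 + 1/4 = 3/4.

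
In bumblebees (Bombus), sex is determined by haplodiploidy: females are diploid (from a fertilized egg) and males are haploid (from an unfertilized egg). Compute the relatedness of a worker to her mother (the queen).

0.5

One meiotic link between diploid queen and diploid daughter: r = 1/2.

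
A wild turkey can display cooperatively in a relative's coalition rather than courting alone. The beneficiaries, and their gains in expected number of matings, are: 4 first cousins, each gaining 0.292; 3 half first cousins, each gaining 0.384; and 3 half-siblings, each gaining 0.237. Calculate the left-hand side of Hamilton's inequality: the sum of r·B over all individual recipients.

0.39575

r to a first cousin = 0.125 (first cousins share one grandparent pair — two paths of length 4: r = 2·(1/2)^4 = 1/8).
r to a half first cousin = 0.0625 (half first cousins share one grandparent — one path of length 4: r = (1/2)^4 = 1/16).
r to a half-sibling = 0.25 (half-sibs share one parent — one path of length 2: r = (1/2)^2 = 1/4).
Summing one r·B term per recipient: 4·0.125·0.292 + 3·0.0625·0.384 + 3·0.25·0.237 = 0.39575.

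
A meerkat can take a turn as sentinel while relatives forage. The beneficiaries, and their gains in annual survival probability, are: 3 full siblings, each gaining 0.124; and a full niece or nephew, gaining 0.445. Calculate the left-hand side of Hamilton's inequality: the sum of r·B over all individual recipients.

0.29725

r to a full sibling = 0.5 (full sibs share both parents — two paths of length 2: r = 2·(1/2)^2 = 1/2).
r to a full niece or nephew = 0.25 (full aunt/uncle↔niece/nephew: two paths of length 3 through the shared grandparent pair: r = 2·(1/2)^3 = 1/4).
Summing one r·B term per recipient: 3·0.5·0.124 + 1·0.25·0.445 = 0.29725.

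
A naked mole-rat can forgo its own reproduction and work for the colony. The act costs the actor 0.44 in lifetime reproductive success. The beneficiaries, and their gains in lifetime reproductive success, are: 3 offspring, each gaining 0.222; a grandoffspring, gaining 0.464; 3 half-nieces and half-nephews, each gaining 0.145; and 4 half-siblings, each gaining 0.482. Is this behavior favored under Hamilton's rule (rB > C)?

Yes

Hamilton's rule: the trait is favored when the sum of r·B over every recipient exceeds the actor's cost C.
r to an offspring = 1/2 (one parent–offspring link: r = (1/2)^1 = 1/2).
r to a grandoffspring = 0.25 (two parent–offspring links: r = (1/2)^2 = 1/4).
r to a half-niece or half-nephew = 0.125 (half-aunt/uncle↔niece/nephew: one path of length 3: r = (1/2)^3 = 1/8).
r to a half-sibling = 1/4 (half-sibs share one parent — one path of length 2: r = (1/2)^2 = 1/4).
Summing one r·B term per recipient: 3·0.5·0.222 + 1·0.25·0.464 + 3·0.125·0.145 + 4·0.25·0.482 = 0.985375.
0.985375 > 0.44: the indirect benefit exceeds the cost.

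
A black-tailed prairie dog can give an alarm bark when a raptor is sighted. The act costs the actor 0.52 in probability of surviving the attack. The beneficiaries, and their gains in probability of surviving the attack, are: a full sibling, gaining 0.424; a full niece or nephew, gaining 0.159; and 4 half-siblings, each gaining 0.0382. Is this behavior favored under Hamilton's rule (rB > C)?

No

Hamilton's rule: the trait is favored when the sum of r·B over every recipient exceeds the actor's cost C.
r to a full sibling = 0.5 (full sibs share both parents — two paths of length 2: r = 2·(1/2)^2 = 1/2).
r to a full niece or nephew = 1/4 (full aunt/uncle↔niece/nephew: two paths of length 3 through the shared grandparent pair: r = 2·(1/2)^3 = 1/4).
r to a half-sibling = 0.25 (half-sibs share one parent — one path of length 2: r = (1/2)^2 = 1/4).
Summing one r·B term per recipient: 1·0.5·0.424 + 1·0.25·0.159 + 4·0.25·0.0382 = 0.28995.
0.28995 < 0.52: the indirect benefit is less than the cost.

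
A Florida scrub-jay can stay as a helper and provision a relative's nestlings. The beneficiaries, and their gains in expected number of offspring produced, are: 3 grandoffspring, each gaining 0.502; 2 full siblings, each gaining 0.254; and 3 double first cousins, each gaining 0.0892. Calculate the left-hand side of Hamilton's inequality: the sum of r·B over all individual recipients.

r to a grandoffspring = 0.25 (two parent–offspring links: r = (1/2)^2 = 1/4).
r to a full sibling = 1/2 (full sibs share both parents — two paths of length 2: r = 2·(1/2)^2 = 1/2).
r to a double first cousin = 0.25 (double first cousins share both grandparent pairs — four paths of length 4: r = 4·(1/2)^4 = 1/4).
Summing one r·B term per recipient: 3·0.25·0.502 + 2·0.5·0.254 + 3·0.25·0.0892 = 0.6974.

0.6974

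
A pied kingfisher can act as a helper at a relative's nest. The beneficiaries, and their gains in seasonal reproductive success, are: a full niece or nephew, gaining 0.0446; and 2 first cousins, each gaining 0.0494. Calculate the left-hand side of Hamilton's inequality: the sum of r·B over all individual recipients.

r to a full niece or nephew = 1/4 (full aunt/uncle↔niece/nephew: two paths of length 3 through the shared grandparent pair: r = 2·(1/2)^3 = 1/4).
r to a first cousin = 0.125 (first cousins share one grandparent pair — two paths of length 4: r = 2·(1/2)^4 = 1/8).
Summing one r·B term per recipient: 1·0.25·0.0446 + 2·0.125·0.0494 = 0.0235.

0.0235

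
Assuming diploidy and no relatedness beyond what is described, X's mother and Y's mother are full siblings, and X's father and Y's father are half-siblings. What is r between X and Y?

With two independent routes of shared ancestry, r is the sum of the two contributions.
X and Y are related in two ways: first cousins through their mothers (r = 1/8) and half first cousins through their fathers (r = 1/16).
r = 1/8 + 1/16 = 3/16 = 0.1875.

0.1875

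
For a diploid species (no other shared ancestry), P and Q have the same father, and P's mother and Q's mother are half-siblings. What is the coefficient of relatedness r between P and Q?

Wright's path rule: contributions from independent ancestry routes add.
P and Q are related in two ways: half-sibs through their shared father (r = 1/4) and half first cousins through their mothers (r = 1/16).
r = 1/4 + 1/16 = 0.3125.

0.3125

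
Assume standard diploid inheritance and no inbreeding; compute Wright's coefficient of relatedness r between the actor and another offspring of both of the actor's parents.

0.5

Each parent–offspring link contributes a factor of 1/2, and independent paths through distinct common ancestors add.
Full sibs share both parents — two paths of length 2: r = 2·(1/2)^2 = 1/2.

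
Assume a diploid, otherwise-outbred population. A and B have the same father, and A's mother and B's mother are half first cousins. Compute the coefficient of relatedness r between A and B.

0.265625

Relatedness sums over independent paths through distinct common ancestors.
A and B are related in two ways: half-sibs through their shared father (r = 1/4) and half second cousins through their mothers (r = 1/64).
r = 1/4 + 1/64 = 0.265625.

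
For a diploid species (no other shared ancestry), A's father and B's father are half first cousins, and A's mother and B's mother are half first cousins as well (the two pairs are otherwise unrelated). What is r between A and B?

0.03125

With two independent routes of shared ancestry, r is the sum of the two contributions.
A and B are related in two ways: half second cousins through their fathers (r = 1/64) and half second cousins through their mothers (r = 1/64).
r = 1/64 + 1/64 = 0.03125.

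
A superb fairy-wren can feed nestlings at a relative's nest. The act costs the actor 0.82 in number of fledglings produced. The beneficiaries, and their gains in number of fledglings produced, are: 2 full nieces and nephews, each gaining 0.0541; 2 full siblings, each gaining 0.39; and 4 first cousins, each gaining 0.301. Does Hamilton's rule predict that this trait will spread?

No

Hamilton's rule: the trait is favored when the sum of r·B over every recipient exceeds the actor's cost C.
r to a full niece or nephew = 0.25 (full aunt/uncle↔niece/nephew: two paths of length 3 through the shared grandparent pair: r = 2·(1/2)^3 = 1/4).
r to a full sibling = 1/2 (full sibs share both parents — two paths of length 2: r = 2·(1/2)^2 = 1/2).
r to a first cousin = 1/8 (first cousins share one grandparent pair — two paths of length 4: r = 2·(1/2)^4 = 1/8).
Summing one r·B term per recipient: 2·0.25·0.0541 + 2·0.5·0.39 + 4·0.125·0.301 = 0.56755.
0.56755 < 0.82: the indirect benefit is less than the cost.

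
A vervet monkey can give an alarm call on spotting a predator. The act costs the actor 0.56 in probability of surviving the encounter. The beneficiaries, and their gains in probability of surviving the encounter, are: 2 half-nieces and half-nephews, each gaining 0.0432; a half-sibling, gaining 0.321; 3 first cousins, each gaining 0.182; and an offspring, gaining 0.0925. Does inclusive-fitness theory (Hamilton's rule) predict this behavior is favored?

No

Hamilton's rule: the trait is favored when the sum of r·B over every recipient exceeds the actor's cost C.
r to a half-niece or half-nephew = 0.125 (half-aunt/uncle↔niece/nephew: one path of length 3: r = (1/2)^3 = 1/8).
r to a half-sibling = 0.25 (half-sibs share one parent — one path of length 2: r = (1/2)^2 = 1/4).
r to a first cousin = 0.125 (first cousins share one grandparent pair — two paths of length 4: r = 2·(1/2)^4 = 1/8).
r to an offspring = 1/2 (one parent–offspring link: r = (1/2)^1 = 1/2).
Summing one r·B term per recipient: 2·0.125·0.0432 + 1·0.25·0.321 + 3·0.125·0.182 + 1·0.5·0.0925 = 0.20555.
0.20555 < 0.56: the indirect benefit is less than the cost.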